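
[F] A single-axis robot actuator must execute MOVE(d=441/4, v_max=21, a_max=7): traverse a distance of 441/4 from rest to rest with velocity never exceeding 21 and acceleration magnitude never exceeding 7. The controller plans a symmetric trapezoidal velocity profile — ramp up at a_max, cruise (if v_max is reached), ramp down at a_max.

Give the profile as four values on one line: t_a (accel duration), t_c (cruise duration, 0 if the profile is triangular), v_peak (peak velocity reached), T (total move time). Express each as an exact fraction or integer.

v_max²/a_max = 21²/7 = 63
441/4 ≥ 63 ⇒ cruise phase
t_a = 21/7 = 3; v_peak = 21
d_cruise = 441/4 − 63 = 189/4; t_c = (189/4)/21 = 9/4
T = 2·3 + 9/4 = 33/4

t_a=3 t_c=9/4 v_peak=21 T=33/4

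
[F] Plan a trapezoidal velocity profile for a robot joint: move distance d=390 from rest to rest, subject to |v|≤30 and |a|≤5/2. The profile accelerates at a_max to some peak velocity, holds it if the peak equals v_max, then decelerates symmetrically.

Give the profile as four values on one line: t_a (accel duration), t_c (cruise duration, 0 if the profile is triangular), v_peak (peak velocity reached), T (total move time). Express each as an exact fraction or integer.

t_a=12 t_c=1 v_peak=30 T=25

(v_max)²/a_max = 30²/(5/2) = 360
390 ≥ 360 → trapezoidal
t_a = 30/(5/2) = 12; v_peak = 30
d_cruise = 390 − 360 = 30; t_c = 30/30 = 1
T = 2·12 + 1 = 25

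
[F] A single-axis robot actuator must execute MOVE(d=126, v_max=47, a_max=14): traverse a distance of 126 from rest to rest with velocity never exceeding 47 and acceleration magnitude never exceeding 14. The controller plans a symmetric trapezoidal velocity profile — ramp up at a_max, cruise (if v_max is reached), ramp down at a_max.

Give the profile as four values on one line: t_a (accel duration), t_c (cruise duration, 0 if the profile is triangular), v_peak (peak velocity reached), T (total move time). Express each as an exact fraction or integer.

t_a=3 t_c=0 v_peak=42 T=6

vₘ²/aₘ = 47²/14 = 2209/14
126 < 2209/14 → triangular
v_peak = √(126·14) = √1764 = 42
t_a = 42/14 = 3; t_c = 0
T = 2·3 = 6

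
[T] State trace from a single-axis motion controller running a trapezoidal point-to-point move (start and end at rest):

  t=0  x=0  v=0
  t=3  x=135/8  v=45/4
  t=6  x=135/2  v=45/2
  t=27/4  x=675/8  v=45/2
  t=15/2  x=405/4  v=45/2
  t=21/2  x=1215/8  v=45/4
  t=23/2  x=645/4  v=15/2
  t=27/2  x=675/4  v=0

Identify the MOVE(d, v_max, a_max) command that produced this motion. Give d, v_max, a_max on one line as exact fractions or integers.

final state: t=27/2, x=675/4, v=0 → d = 675/4
a_max = (45/4−0)/(3−0) = 15/4
max v = 45/2 over t∈[6,15/2] → v_max = 45/2
check: 45/2·(6+3/2) = 675/4 ✓

d=675/4 v_max=45/2 a_max=15/4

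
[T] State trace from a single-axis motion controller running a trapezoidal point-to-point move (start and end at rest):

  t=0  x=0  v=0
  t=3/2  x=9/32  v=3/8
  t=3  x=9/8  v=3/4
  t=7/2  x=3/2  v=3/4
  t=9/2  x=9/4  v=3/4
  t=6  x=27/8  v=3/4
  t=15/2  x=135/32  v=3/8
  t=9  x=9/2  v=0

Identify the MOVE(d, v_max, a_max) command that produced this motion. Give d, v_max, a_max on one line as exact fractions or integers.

d=9/2 v_max=3/4 a_max=1/4

final state: t=9, x=9/2, v=0 → d = 9/2
a_max = (3/8−0)/(3/2−0) = 1/4
max v = 3/4 over t∈[3,6] → v_max = 3/4
check: 3/4·(3+3) = 9/2 ✓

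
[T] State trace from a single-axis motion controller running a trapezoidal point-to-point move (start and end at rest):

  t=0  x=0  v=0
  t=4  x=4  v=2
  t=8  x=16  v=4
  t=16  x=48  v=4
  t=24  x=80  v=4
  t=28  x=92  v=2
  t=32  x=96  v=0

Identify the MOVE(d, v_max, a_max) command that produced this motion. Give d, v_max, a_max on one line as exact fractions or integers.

final state: t=32, x=96, v=0 → d = 96
a_max = (2−0)/(4−0) = 1/2
max v = 4 over t∈[8,24] → v_max = 4
check: 4·(8+16) = 96 ✓

d=96 v_max=4 a_max=1/2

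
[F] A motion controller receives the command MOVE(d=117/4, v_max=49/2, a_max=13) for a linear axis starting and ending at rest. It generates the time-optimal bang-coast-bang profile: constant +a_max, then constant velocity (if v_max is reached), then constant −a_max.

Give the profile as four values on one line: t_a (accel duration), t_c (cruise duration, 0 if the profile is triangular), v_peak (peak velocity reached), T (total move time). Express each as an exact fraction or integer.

t_a=3/2 t_c=0 v_peak=39/2 T=3

v_max²/a_max = (49/2)²/13 = 2401/52
117/4 < 2401/52 ⇒ no cruise
v_peak = √(117/4·13) = √(1521/4) = 39/2
t_a = (39/2)/13 = 3/2; t_c = 0
T = 2·3/2 = 3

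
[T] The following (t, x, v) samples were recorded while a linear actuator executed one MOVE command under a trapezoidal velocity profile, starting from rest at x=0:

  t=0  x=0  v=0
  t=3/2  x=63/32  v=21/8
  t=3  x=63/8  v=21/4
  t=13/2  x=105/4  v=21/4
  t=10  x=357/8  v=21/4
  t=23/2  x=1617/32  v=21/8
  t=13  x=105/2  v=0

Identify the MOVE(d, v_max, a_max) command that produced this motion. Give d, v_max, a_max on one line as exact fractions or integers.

d=105/2 v_max=21/4 a_max=7/4

final state: t=13, x=105/2, v=0 → d = 105/2
a_max = (21/8−0)/(3/2−0) = 7/4
max v = 21/4 over t∈[3,10] → v_max = 21/4
check: 21/4·(3+7) = 105/2 ✓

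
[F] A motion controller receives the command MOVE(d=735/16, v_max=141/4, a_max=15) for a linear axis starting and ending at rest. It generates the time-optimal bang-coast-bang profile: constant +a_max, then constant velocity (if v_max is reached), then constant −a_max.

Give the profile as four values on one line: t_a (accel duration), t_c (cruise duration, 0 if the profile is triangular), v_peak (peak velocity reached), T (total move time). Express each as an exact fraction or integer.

(v_max)²/a_max = (141/4)²/15 = 6627/80
735/16 < 6627/80 → triangular
v_peak = √(735/16·15) = √(11025/16) = 105/4
t_a = (105/4)/15 = 7/4; t_c = 0
T = 2·7/4 = 7/2

t_a=7/4 t_c=0 v_peak=105/4 T=7/2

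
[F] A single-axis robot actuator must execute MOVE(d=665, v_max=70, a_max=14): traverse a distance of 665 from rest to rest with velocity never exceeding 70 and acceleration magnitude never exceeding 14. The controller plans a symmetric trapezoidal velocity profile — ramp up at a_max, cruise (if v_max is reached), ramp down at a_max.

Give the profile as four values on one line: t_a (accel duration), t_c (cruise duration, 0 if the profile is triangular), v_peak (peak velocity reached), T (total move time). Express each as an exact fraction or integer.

v_max²/a_max = 70²/14 = 350
665 ≥ 350 so v_max reached
t_a = 70/14 = 5; v_peak = 70
d_cruise = 665 − 350 = 315; t_c = 315/70 = 9/2
T = 2·5 + 9/2 = 29/2

t_a=5 t_c=9/2 v_peak=70 T=29/2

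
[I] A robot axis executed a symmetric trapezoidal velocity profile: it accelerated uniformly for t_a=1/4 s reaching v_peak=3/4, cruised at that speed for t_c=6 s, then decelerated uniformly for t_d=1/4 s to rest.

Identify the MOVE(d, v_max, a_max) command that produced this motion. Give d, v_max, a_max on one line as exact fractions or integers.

d=75/16 v_max=3/4 a_max=3

a_max = (3/4)/(1/4) = 3
d_a = ½·3/4·1/4 = 3/32; d_c = 3/4·6 = 9/2
d = 2·3/32 + 9/2 = 75/16
t_c = 6 > 0 so v_max = 3/4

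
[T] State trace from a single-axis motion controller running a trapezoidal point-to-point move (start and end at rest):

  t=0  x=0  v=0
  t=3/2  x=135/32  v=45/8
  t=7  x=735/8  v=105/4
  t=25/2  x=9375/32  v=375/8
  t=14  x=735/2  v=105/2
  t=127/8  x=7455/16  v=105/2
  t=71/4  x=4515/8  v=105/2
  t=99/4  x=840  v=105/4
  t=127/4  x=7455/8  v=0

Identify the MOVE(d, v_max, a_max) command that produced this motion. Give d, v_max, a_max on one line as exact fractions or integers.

d=7455/8 v_max=105/2 a_max=15/4

final state: t=127/4, x=7455/8, v=0 → d = 7455/8
a_max = (45/8−0)/(3/2−0) = 15/4
max v = 105/2 over t∈[14,71/4] → v_max = 105/2
check: 105/2·(14+15/4) = 7455/8 ✓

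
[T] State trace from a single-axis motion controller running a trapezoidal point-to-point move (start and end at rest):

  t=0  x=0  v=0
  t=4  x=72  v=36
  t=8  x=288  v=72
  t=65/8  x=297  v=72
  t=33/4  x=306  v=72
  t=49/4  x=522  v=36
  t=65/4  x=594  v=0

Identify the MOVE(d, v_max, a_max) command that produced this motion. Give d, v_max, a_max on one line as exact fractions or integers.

d=594 v_max=72 a_max=9

final state: t=65/4, x=594, v=0 → d = 594
a_max = (36−0)/(4−0) = 9
max v = 72 over t∈[8,33/4] → v_max = 72
check: 72·(8+1/4) = 594 ✓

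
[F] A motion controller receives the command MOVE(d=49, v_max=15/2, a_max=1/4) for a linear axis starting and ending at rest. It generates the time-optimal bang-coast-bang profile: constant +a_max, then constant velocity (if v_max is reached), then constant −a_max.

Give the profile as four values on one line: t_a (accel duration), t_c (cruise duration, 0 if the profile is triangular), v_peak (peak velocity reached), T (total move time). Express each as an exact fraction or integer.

t_a=14 t_c=0 v_peak=7/2 T=28

v_max²/a_max = (15/2)²/(1/4) = 225
49 < 225 so t_c = 0
v_peak = √(49·1/4) = √(49/4) = 7/2
t_a = (7/2)/(1/4) = 14; t_c = 0
T = 2·14 = 28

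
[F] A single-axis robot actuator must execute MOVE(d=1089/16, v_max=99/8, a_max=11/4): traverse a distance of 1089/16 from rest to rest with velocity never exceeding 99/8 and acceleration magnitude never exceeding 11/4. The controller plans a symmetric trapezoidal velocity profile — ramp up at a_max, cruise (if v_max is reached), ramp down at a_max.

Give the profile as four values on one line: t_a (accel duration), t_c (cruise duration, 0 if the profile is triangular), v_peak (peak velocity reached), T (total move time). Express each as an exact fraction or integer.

v_max²/a_max = (99/8)²/(11/4) = 891/16
1089/16 ≥ 891/16 ⇒ cruise phase
t_a = (99/8)/(11/4) = 9/2; v_peak = 99/8
d_cruise = 1089/16 − 891/16 = 99/8; t_c = (99/8)/(99/8) = 1
T = 2·9/2 + 1 = 10

t_a=9/2 t_c=1 v_peak=99/8 T=10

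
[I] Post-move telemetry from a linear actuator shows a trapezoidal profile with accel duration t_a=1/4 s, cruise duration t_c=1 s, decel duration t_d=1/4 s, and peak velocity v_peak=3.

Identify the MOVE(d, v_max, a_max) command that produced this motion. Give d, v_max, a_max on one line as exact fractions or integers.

a_max = 3/(1/4) = 12
d_a = ½·3·1/4 = 3/8; d_c = 3·1 = 3
d = 2·3/8 + 3 = 15/4
t_c = 1 > 0 so v_max = 3

d=15/4 v_max=3 a_max=12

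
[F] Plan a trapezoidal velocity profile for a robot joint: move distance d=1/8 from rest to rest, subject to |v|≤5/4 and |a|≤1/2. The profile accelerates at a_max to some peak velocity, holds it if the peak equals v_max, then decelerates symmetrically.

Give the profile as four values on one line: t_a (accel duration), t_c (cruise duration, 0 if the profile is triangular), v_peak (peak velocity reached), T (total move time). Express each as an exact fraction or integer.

(v_max)²/a_max = (5/4)²/(1/2) = 25/8
1/8 < 25/8 ⇒ no cruise
v_peak = √(1/8·1/2) = √(1/16) = 1/4
t_a = (1/4)/(1/2) = 1/2; t_c = 0
T = 2·1/2 = 1

t_a=1/2 t_c=0 v_peak=1/4 T=1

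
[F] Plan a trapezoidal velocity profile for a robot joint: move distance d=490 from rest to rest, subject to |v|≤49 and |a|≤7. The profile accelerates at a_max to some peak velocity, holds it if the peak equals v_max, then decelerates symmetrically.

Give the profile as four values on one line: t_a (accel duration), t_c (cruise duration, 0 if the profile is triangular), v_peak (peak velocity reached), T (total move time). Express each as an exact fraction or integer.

t_a=7 t_c=3 v_peak=49 T=17

(v_max)²/a_max = 49²/7 = 343
490 ≥ 343 → trapezoidal
t_a = 49/7 = 7; v_peak = 49
d_cruise = 490 − 343 = 147; t_c = 147/49 = 3
T = 2·7 + 3 = 17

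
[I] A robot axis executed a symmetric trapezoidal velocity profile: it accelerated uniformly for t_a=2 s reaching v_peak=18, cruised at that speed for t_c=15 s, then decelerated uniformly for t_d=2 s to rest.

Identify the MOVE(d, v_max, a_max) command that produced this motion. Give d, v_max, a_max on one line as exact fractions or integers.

d=306 v_max=18 a_max=9

a_max = 18/2 = 9
d_a = ½·18·2 = 18; d_c = 18·15 = 270
d = 2·18 + 270 = 306
t_c = 15 > 0 so v_max = 18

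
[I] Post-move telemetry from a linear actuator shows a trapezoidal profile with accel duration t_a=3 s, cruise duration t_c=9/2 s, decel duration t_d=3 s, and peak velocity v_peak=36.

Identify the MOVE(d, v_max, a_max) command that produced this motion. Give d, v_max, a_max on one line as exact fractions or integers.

a_max = 36/3 = 12
d_a = ½·36·3 = 54; d_c = 36·9/2 = 162
d = 2·54 + 162 = 270
t_c = 9/2 > 0 so v_max = 36

d=270 v_max=36 a_max=12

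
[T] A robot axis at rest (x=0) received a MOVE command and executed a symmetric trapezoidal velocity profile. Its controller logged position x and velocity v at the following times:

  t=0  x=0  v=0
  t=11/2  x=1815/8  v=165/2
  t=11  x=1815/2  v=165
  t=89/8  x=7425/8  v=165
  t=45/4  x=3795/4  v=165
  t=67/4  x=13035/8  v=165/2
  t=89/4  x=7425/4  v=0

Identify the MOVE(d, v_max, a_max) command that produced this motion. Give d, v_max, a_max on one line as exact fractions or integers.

final state: t=89/4, x=7425/4, v=0 → d = 7425/4
a_max = (165/2−0)/(11/2−0) = 15
max v = 165 over t∈[11,45/4] → v_max = 165
check: 165·(11+1/4) = 7425/4 ✓

d=7425/4 v_max=165 a_max=15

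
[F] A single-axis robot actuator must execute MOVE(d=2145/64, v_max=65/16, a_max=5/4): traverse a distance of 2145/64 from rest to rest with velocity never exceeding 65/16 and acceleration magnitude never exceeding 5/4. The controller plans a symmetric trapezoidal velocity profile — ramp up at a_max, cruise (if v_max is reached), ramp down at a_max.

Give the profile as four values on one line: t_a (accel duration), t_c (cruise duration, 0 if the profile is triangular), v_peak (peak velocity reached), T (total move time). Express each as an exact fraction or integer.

t_a=13/4 t_c=5 v_peak=65/16 T=23/2

v_max²/a_max = (65/16)²/(5/4) = 845/64
2145/64 ≥ 845/64 → trapezoidal
t_a = (65/16)/(5/4) = 13/4; v_peak = 65/16
d_cruise = 2145/64 − 845/64 = 325/16; t_c = (325/16)/(65/16) = 5
T = 2·13/4 + 5 = 23/2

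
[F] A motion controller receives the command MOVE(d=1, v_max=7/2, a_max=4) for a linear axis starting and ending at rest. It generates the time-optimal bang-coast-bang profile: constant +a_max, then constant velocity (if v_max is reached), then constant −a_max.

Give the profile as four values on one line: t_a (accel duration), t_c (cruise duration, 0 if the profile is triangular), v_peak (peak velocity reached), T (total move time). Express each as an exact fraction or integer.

vₘ²/aₘ = (7/2)²/4 = 49/16
1 < 49/16 so t_c = 0
v_peak = √(1·4) = √4 = 2
t_a = 2/4 = 1/2; t_c = 0
T = 2·1/2 = 1

t_a=1/2 t_c=0 v_peak=2 T=1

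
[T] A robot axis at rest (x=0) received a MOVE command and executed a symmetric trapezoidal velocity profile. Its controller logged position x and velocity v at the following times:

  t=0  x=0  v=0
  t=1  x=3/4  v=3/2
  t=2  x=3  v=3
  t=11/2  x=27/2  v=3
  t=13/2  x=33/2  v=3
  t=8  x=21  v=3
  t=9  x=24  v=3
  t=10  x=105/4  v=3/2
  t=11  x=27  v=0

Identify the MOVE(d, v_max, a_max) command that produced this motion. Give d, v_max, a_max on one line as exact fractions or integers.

final state: t=11, x=27, v=0 → d = 27
a_max = (3/2−0)/(1−0) = 3/2
max v = 3 over t∈[2,9] → v_max = 3
check: 3·(2+7) = 27 ✓

d=27 v_max=3 a_max=3/2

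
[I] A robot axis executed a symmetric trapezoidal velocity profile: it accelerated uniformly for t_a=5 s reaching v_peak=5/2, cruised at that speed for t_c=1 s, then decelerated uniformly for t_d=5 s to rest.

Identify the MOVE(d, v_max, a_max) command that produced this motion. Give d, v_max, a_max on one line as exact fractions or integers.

a_max = (5/2)/5 = 1/2
d_a = ½·5/2·5 = 25/4; d_c = 5/2·1 = 5/2
d = 2·25/4 + 5/2 = 15
t_c = 1 > 0 so v_max = 5/2

d=15 v_max=5/2 a_max=1/2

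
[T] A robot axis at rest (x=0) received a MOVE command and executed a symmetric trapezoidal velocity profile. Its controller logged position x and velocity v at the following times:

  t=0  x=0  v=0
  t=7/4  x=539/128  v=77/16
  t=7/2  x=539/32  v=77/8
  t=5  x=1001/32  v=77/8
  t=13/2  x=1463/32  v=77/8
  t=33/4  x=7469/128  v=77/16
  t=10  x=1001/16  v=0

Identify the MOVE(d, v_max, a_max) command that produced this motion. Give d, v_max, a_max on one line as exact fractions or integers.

final state: t=10, x=1001/16, v=0 → d = 1001/16
a_max = (77/16−0)/(7/4−0) = 11/4
max v = 77/8 over t∈[7/2,13/2] → v_max = 77/8
check: 77/8·(7/2+3) = 1001/16 ✓

d=1001/16 v_max=77/8 a_max=11/4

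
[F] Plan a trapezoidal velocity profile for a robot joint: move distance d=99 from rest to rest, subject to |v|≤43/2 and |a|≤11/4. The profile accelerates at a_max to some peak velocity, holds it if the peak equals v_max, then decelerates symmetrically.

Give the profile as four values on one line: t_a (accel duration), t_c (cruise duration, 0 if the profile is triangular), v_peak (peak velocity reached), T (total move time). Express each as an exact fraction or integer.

t_a=6 t_c=0 v_peak=33/2 T=12

(v_max)²/a_max = (43/2)²/(11/4) = 1849/11
99 < 1849/11 ⇒ no cruise
v_peak = √(99·11/4) = √(1089/4) = 33/2
t_a = (33/2)/(11/4) = 6; t_c = 0
T = 2·6 = 12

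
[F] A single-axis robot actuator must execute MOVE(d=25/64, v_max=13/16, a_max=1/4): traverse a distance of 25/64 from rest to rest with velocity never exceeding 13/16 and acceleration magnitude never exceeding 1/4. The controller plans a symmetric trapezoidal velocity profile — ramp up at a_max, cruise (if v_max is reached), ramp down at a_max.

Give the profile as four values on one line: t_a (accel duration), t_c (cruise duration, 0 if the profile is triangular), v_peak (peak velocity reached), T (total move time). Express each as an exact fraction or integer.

t_a=5/4 t_c=0 v_peak=5/16 T=5/2

vₘ²/aₘ = (13/16)²/(1/4) = 169/64
25/64 < 169/64 so t_c = 0
v_peak = √(25/64·1/4) = √(25/256) = 5/16
t_a = (5/16)/(1/4) = 5/4; t_c = 0
T = 2·5/4 = 5/2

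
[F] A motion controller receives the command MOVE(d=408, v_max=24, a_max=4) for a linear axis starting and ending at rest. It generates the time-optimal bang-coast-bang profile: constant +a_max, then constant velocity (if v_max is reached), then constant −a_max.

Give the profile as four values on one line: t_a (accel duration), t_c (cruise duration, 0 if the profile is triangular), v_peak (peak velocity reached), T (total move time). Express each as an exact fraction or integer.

t_a=6 t_c=11 v_peak=24 T=23

(v_max)²/a_max = 24²/4 = 144
408 ≥ 144 ⇒ cruise phase
t_a = 24/4 = 6; v_peak = 24
d_cruise = 408 − 144 = 264; t_c = 264/24 = 11
T = 2·6 + 11 = 23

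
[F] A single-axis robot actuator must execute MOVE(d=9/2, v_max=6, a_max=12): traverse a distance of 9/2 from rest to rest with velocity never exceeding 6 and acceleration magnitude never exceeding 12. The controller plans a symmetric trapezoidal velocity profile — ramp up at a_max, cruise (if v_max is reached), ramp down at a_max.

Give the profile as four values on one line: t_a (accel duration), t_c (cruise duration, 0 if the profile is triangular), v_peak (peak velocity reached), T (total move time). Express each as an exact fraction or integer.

(v_max)²/a_max = 6²/12 = 3
9/2 ≥ 3 ⇒ cruise phase
t_a = 6/12 = 1/2; v_peak = 6
d_cruise = 9/2 − 3 = 3/2; t_c = (3/2)/6 = 1/4
T = 2·1/2 + 1/4 = 5/4

t_a=1/2 t_c=1/4 v_peak=6 T=5/4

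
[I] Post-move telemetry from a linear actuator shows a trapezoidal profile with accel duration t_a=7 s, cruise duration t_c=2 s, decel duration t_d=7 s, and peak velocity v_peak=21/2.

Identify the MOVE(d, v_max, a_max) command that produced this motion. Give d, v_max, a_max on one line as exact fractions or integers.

d=189/2 v_max=21/2 a_max=3/2

a_max = (21/2)/7 = 3/2
d_a = ½·21/2·7 = 147/4; d_c = 21/2·2 = 21
d = 2·147/4 + 21 = 189/2
t_c = 2 > 0 ⇒ limit active, v_max = 21/2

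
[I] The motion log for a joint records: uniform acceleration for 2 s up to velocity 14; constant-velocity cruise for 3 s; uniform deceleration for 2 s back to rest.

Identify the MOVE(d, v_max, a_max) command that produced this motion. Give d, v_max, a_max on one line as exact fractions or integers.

a_max = 14/2 = 7
d_a = ½·14·2 = 14; d_c = 14·3 = 42
d = 2·14 + 42 = 70
t_c = 3 > 0 so v_max = 14

d=70 v_max=14 a_max=7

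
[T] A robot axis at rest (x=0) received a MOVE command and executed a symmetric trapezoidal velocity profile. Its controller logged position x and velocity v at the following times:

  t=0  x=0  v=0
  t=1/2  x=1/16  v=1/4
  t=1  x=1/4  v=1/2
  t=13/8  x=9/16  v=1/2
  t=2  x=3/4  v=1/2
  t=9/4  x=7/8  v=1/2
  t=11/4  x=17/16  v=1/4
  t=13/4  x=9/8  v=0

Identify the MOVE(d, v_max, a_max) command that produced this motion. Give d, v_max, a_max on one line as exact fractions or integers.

final state: t=13/4, x=9/8, v=0 → d = 9/8
a_max = (1/4−0)/(1/2−0) = 1/2
max v = 1/2 over t∈[1,9/4] → v_max = 1/2
check: 1/2·(1+5/4) = 9/8 ✓

d=9/8 v_max=1/2 a_max=1/2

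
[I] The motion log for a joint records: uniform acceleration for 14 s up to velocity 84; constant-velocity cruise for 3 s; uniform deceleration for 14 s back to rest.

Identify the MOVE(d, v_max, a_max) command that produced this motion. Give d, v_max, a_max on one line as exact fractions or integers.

a_max = 84/14 = 6
d_a = ½·84·14 = 588; d_c = 84·3 = 252
d = 2·588 + 252 = 1428
t_c = 3 > 0 so v_max = 84

d=1428 v_max=84 a_max=6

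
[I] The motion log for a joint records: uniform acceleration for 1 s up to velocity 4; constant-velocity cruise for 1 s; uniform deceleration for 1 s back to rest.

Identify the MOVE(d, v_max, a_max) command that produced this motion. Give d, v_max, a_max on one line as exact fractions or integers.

d=8 v_max=4 a_max=4

a_max = 4/1 = 4
d_a = ½·4·1 = 2; d_c = 4·1 = 4
d = 2·2 + 4 = 8
t_c = 1 > 0 ⇒ limit active, v_max = 4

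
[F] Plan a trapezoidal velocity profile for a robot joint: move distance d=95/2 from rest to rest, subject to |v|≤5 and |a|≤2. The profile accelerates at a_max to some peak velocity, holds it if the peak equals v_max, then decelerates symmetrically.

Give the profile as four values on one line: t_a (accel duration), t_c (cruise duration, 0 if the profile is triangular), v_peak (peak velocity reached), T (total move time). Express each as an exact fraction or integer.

t_a=5/2 t_c=7 v_peak=5 T=12

vₘ²/aₘ = 5²/2 = 25/2
95/2 ≥ 25/2 → trapezoidal
t_a = 5/2; v_peak = 5
d_cruise = 95/2 − 25/2 = 35; t_c = 35/5 = 7
T = 2·5/2 + 7 = 12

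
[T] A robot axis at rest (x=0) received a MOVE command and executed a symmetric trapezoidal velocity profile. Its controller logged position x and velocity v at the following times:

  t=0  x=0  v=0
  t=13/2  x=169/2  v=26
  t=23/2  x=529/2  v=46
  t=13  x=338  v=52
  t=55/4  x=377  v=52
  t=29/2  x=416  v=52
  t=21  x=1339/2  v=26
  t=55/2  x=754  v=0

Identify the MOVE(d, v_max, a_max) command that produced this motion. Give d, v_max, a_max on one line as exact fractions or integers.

d=754 v_max=52 a_max=4

final state: t=55/2, x=754, v=0 → d = 754
a_max = (26−0)/(13/2−0) = 4
max v = 52 over t∈[13,29/2] → v_max = 52
check: 52·(13+3/2) = 754 ✓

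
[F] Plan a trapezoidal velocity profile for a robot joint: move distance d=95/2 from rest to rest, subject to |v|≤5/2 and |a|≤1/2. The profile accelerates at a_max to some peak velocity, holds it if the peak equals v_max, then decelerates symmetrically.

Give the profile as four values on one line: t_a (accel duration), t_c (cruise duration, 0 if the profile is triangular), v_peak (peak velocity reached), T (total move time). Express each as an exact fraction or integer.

t_a=5 t_c=14 v_peak=5/2 T=24

v_max²/a_max = (5/2)²/(1/2) = 25/2
95/2 ≥ 25/2 ⇒ cruise phase
t_a = (5/2)/(1/2) = 5; v_peak = 5/2
d_cruise = 95/2 − 25/2 = 35; t_c = 35/(5/2) = 14
T = 2·5 + 14 = 24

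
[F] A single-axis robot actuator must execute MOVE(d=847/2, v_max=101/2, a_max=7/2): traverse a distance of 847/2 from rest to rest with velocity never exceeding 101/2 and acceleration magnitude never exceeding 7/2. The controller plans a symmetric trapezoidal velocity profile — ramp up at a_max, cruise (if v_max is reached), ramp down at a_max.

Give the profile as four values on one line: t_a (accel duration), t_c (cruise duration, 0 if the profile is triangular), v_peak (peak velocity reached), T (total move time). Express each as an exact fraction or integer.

t_a=11 t_c=0 v_peak=77/2 T=22

v_max²/a_max = (101/2)²/(7/2) = 10201/14
847/2 < 10201/14 ⇒ no cruise
v_peak = √(847/2·7/2) = √(5929/4) = 77/2
t_a = (77/2)/(7/2) = 11; t_c = 0
T = 2·11 = 22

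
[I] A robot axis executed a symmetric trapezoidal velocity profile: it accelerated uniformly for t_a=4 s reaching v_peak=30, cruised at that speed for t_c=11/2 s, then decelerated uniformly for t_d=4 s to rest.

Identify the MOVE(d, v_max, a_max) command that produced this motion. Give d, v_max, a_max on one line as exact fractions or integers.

d=285 v_max=30 a_max=15/2

a_max = 30/4 = 15/2
d_a = ½·30·4 = 60; d_c = 30·11/2 = 165
d = 2·60 + 165 = 285
t_c = 11/2 > 0 ⇒ limit active, v_max = 30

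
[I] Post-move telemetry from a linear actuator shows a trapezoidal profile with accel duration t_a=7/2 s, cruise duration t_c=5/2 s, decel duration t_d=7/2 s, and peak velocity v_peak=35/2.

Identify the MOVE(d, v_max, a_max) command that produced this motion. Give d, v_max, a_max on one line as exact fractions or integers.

d=105 v_max=35/2 a_max=5

a_max = (35/2)/(7/2) = 5
d_a = ½·35/2·7/2 = 245/8; d_c = 35/2·5/2 = 175/4
d = 2·245/8 + 175/4 = 105
t_c = 5/2 > 0 so v_max = 35/2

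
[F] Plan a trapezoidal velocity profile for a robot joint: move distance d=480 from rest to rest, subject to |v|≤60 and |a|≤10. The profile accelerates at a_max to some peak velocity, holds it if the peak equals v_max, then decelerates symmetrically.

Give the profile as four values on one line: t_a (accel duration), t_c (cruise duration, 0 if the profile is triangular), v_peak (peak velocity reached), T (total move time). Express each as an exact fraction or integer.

v_max²/a_max = 60²/10 = 360
480 ≥ 360 ⇒ cruise phase
t_a = 60/10 = 6; v_peak = 60
d_cruise = 480 − 360 = 120; t_c = 120/60 = 2
T = 2·6 + 2 = 14

t_a=6 t_c=2 v_peak=60 T=14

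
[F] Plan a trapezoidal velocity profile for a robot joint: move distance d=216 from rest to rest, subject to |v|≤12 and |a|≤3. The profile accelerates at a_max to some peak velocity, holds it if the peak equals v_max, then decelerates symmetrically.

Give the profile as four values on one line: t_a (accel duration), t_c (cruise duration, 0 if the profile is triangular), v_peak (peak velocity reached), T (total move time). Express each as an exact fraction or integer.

t_a=4 t_c=14 v_peak=12 T=22

vₘ²/aₘ = 12²/3 = 48
216 ≥ 48 → trapezoidal
t_a = 12/3 = 4; v_peak = 12
d_cruise = 216 − 48 = 168; t_c = 168/12 = 14
T = 2·4 + 14 = 22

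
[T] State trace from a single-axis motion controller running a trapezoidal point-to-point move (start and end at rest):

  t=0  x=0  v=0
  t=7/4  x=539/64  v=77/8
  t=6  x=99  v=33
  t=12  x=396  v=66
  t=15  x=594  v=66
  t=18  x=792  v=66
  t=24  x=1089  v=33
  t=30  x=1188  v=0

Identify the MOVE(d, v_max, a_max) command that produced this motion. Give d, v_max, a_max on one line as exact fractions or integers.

d=1188 v_max=66 a_max=11/2

final state: t=30, x=1188, v=0 → d = 1188
a_max = (77/8−0)/(7/4−0) = 11/2
max v = 66 over t∈[12,18] → v_max = 66
check: 66·(12+6) = 1188 ✓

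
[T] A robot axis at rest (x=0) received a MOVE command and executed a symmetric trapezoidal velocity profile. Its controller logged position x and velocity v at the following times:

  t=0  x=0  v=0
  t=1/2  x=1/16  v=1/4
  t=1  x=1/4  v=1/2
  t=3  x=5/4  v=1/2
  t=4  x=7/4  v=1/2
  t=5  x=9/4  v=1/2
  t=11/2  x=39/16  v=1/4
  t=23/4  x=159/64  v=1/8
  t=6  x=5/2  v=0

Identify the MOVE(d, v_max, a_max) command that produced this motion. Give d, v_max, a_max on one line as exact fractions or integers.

d=5/2 v_max=1/2 a_max=1/2

final state: t=6, x=5/2, v=0 → d = 5/2
a_max = (1/4−0)/(1/2−0) = 1/2
max v = 1/2 over t∈[1,5] → v_max = 1/2
check: 1/2·(1+4) = 5/2 ✓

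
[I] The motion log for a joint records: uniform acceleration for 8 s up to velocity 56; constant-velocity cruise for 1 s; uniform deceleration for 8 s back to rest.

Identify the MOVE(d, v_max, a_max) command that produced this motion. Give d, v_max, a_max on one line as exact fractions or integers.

d=504 v_max=56 a_max=7

a_max = 56/8 = 7
d_a = ½·56·8 = 224; d_c = 56·1 = 56
d = 2·224 + 56 = 504
t_c = 1 > 0 so v_max = 56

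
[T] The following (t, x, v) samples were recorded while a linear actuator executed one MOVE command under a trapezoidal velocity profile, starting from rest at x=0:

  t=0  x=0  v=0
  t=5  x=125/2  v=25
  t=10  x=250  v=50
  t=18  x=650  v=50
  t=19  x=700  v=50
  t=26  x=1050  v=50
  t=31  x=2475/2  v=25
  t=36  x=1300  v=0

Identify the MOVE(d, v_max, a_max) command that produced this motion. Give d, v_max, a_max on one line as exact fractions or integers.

d=1300 v_max=50 a_max=5

final state: t=36, x=1300, v=0 → d = 1300
a_max = (25−0)/(5−0) = 5
max v = 50 over t∈[10,26] → v_max = 50
check: 50·(10+16) = 1300 ✓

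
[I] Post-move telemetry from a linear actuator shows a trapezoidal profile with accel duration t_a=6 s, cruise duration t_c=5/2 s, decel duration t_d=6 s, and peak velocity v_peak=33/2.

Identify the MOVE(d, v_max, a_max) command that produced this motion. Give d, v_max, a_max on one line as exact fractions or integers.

a_max = (33/2)/6 = 11/4
d_a = ½·33/2·6 = 99/2; d_c = 33/2·5/2 = 165/4
d = 2·99/2 + 165/4 = 561/4
t_c = 5/2 > 0 so v_max = 33/2

d=561/4 v_max=33/2 a_max=11/4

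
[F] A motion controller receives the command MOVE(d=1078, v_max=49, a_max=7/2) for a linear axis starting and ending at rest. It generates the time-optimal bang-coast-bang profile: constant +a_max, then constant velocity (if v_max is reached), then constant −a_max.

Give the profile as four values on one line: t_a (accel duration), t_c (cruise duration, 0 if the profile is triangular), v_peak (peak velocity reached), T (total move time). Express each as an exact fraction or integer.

t_a=14 t_c=8 v_peak=49 T=36

vₘ²/aₘ = 49²/(7/2) = 686
1078 ≥ 686 so v_max reached
t_a = 49/(7/2) = 14; v_peak = 49
d_cruise = 1078 − 686 = 392; t_c = 392/49 = 8
T = 2·14 + 8 = 36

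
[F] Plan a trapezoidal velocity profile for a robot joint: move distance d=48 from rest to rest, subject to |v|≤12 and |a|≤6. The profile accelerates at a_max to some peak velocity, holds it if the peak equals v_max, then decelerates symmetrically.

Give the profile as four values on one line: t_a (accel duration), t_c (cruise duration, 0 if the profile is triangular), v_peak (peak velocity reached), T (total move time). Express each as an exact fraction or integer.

vₘ²/aₘ = 12²/6 = 24
48 ≥ 24 → trapezoidal
t_a = 12/6 = 2; v_peak = 12
d_cruise = 48 − 24 = 24; t_c = 24/12 = 2
T = 2·2 + 2 = 6

t_a=2 t_c=2 v_peak=12 T=6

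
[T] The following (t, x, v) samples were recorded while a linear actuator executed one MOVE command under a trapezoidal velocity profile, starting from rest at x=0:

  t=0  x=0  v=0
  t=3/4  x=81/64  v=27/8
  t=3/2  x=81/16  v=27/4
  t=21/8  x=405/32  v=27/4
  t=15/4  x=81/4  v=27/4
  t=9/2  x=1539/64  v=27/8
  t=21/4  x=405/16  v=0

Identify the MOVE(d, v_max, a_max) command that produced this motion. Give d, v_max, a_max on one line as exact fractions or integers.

d=405/16 v_max=27/4 a_max=9/2

final state: t=21/4, x=405/16, v=0 → d = 405/16
a_max = (27/8−0)/(3/4−0) = 9/2
max v = 27/4 over t∈[3/2,15/4] → v_max = 27/4
check: 27/4·(3/2+9/4) = 405/16 ✓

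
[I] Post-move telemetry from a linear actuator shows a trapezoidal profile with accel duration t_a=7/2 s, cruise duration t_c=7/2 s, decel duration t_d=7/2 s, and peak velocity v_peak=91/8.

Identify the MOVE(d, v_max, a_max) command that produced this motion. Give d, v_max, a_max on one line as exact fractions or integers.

d=637/8 v_max=91/8 a_max=13/4

a_max = (91/8)/(7/2) = 13/4
d_a = ½·91/8·7/2 = 637/32; d_c = 91/8·7/2 = 637/16
d = 2·637/32 + 637/16 = 637/8
t_c = 7/2 > 0 ⇒ limit active, v_max = 91/8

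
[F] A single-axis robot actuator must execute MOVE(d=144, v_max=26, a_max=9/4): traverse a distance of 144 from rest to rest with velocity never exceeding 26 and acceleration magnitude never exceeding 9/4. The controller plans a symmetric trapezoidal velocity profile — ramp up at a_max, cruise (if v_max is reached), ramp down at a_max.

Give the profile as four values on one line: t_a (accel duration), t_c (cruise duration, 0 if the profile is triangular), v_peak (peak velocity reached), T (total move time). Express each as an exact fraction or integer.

t_a=8 t_c=0 v_peak=18 T=16

(v_max)²/a_max = 26²/(9/4) = 2704/9
144 < 2704/9 ⇒ no cruise
v_peak = √(144·9/4) = √324 = 18
t_a = 18/(9/4) = 8; t_c = 0
T = 2·8 = 16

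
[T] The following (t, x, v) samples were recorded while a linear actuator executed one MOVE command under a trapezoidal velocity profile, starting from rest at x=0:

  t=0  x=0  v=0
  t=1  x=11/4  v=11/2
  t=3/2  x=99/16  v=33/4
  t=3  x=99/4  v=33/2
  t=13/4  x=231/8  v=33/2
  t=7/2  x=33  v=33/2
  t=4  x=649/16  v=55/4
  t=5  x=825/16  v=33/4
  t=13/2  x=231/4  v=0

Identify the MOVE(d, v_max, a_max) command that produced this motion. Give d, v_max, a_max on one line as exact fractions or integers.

d=231/4 v_max=33/2 a_max=11/2

final state: t=13/2, x=231/4, v=0 → d = 231/4
a_max = (11/2−0)/(1−0) = 11/2
max v = 33/2 over t∈[3,7/2] → v_max = 33/2
check: 33/2·(3+1/2) = 231/4 ✓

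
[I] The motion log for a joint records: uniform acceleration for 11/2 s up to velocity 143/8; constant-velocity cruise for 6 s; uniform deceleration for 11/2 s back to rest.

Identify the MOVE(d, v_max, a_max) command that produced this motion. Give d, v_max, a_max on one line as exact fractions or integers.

a_max = (143/8)/(11/2) = 13/4
d_a = ½·143/8·11/2 = 1573/32; d_c = 143/8·6 = 429/4
d = 2·1573/32 + 429/4 = 3289/16
t_c = 6 > 0 ⇒ limit active, v_max = 143/8

d=3289/16 v_max=143/8 a_max=13/4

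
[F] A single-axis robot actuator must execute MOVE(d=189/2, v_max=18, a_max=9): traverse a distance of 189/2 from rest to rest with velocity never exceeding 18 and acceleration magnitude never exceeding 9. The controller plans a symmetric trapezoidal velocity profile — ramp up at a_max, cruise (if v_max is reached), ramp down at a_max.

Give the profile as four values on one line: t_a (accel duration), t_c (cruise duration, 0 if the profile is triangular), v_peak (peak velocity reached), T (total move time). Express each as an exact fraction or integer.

t_a=2 t_c=13/4 v_peak=18 T=29/4

v_max²/a_max = 18²/9 = 36
189/2 ≥ 36 ⇒ cruise phase
t_a = 18/9 = 2; v_peak = 18
d_cruise = 189/2 − 36 = 117/2; t_c = (117/2)/18 = 13/4
T = 2·2 + 13/4 = 29/4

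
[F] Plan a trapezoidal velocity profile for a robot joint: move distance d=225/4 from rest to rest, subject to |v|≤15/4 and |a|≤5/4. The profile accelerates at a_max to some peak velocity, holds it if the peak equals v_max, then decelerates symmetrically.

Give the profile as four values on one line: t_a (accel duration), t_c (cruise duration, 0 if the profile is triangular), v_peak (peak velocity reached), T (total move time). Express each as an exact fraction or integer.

vₘ²/aₘ = (15/4)²/(5/4) = 45/4
225/4 ≥ 45/4 ⇒ cruise phase
t_a = (15/4)/(5/4) = 3; v_peak = 15/4
d_cruise = 225/4 − 45/4 = 45; t_c = 45/(15/4) = 12
T = 2·3 + 12 = 18

t_a=3 t_c=12 v_peak=15/4 T=18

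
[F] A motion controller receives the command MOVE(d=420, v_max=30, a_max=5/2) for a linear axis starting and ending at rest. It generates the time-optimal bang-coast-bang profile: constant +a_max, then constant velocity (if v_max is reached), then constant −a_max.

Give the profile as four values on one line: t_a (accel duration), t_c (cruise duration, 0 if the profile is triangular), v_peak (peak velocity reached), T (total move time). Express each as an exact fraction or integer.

v_max²/a_max = 30²/(5/2) = 360
420 ≥ 360 → trapezoidal
t_a = 30/(5/2) = 12; v_peak = 30
d_cruise = 420 − 360 = 60; t_c = 60/30 = 2
T = 2·12 + 2 = 26

t_a=12 t_c=2 v_peak=30 T=26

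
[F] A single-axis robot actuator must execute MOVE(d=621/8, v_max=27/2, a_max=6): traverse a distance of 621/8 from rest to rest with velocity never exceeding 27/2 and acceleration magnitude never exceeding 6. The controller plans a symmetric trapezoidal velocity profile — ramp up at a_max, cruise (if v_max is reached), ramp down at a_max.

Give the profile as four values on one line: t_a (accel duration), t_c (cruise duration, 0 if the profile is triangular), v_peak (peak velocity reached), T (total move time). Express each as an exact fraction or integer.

vₘ²/aₘ = (27/2)²/6 = 243/8
621/8 ≥ 243/8 ⇒ cruise phase
t_a = (27/2)/6 = 9/4; v_peak = 27/2
d_cruise = 621/8 − 243/8 = 189/4; t_c = (189/4)/(27/2) = 7/2
T = 2·9/4 + 7/2 = 8

t_a=9/4 t_c=7/2 v_peak=27/2 T=8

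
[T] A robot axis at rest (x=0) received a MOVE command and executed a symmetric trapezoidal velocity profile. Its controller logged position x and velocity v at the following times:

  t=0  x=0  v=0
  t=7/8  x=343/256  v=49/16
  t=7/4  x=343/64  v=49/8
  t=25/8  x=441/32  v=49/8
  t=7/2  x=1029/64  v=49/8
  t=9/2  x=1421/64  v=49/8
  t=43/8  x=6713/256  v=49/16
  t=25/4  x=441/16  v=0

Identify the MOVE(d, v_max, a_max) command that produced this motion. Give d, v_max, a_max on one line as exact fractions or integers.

final state: t=25/4, x=441/16, v=0 → d = 441/16
a_max = (49/16−0)/(7/8−0) = 7/2
max v = 49/8 over t∈[7/4,9/2] → v_max = 49/8
check: 49/8·(7/4+11/4) = 441/16 ✓

d=441/16 v_max=49/8 a_max=7/2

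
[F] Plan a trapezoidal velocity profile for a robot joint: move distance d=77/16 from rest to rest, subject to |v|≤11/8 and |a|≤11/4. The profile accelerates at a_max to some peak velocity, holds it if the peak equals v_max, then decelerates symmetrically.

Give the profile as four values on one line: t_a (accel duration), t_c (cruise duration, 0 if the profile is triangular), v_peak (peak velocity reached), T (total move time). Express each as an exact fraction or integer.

v_max²/a_max = (11/8)²/(11/4) = 11/16
77/16 ≥ 11/16 → trapezoidal
t_a = (11/8)/(11/4) = 1/2; v_peak = 11/8
d_cruise = 77/16 − 11/16 = 33/8; t_c = (33/8)/(11/8) = 3
T = 2·1/2 + 3 = 4

t_a=1/2 t_c=3 v_peak=11/8 T=4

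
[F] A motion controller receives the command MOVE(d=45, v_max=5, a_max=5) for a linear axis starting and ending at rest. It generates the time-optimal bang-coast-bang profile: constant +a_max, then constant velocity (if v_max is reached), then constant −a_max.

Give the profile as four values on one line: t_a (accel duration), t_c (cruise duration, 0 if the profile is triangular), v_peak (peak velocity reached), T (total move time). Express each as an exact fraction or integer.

t_a=1 t_c=8 v_peak=5 T=10

vₘ²/aₘ = 5²/5 = 5
45 ≥ 5 → trapezoidal
t_a = 5/5 = 1; v_peak = 5
d_cruise = 45 − 5 = 40; t_c = 40/5 = 8
T = 2·1 + 8 = 10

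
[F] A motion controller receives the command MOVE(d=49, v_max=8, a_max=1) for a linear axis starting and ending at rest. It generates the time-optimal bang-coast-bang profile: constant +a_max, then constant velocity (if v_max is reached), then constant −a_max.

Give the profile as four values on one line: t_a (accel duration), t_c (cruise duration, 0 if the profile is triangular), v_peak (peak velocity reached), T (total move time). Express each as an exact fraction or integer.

v_max²/a_max = 8²/1 = 64
49 < 64 so t_c = 0
v_peak = √(49·1) = √49 = 7
t_a = 7/1 = 7; t_c = 0
T = 2·7 = 14

t_a=7 t_c=0 v_peak=7 T=14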